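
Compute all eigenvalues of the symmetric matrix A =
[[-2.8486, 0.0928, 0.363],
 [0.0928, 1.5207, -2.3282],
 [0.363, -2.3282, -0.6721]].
sigma(A) ≈ {-3, -2, 3}

A is real symmetric, so its spectrum consists of real eigenvalues. Expanding the characteristic polynomial of the displayed matrix gives
  det(λ I - A) = p(λ) = λ^3 + (2)λ^2 + (-9)λ + (-18).
Solving p(λ) = 0 yields eigenvalues ≈ -3, -2, 3. (A is shown rounded to 4 decimals, so these recover the underlying integer eigenvalues to within that precision.)
Verification: the trace of A = -2 equals the sum of eigenvalues -2, and det(A) ≈ 18.0009 matches the eigenvalue product 18.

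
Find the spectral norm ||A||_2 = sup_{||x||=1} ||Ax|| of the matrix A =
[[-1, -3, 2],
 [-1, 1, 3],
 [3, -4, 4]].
||A||_2 ≈ 7.0854 (= sqrt(largest eigenvalue of A^T A))

||A||_2 = sigma_max(A) = sqrt(lambda_max(A^T A)). Form the symmetric matrix M = A^T A =
[[11, -10, 7],
 [-10, 26, -19],
 [7, -19, 29]].
Its characteristic polynomial (trace, sum of principal 2x2 minors, determinant of M give the coefficients) is
  p(λ) = det(λ I - M) = λ^3 - 66λ^2 + 849λ - 2809.
No integer candidate from the rational root theorem (±divisors of 2809) is a root, so the roots are irrational. The cubic discriminant is Δ = 81812025 > 0, so there are three distinct real roots. p(5) = -89 and p(6) = 125 have opposite signs, so a root lies in (5, 6); Newton's method refines it to λ ≈ 5.3623. p(10) = 81 and p(11) = -125 have opposite signs, so a root lies in (10, 11); Newton's method refines it to λ ≈ 10.4344. p(50) = -359 and p(51) = 1475 have opposite signs, so a root lies in (50, 51); Newton's method refines it to λ ≈ 50.2033. Check (Vieta): the three roots sum to 66, matching tr M = 66.
So the eigenvalues of A^T A are ≈ 5.3623, 10.4344, 50.2033 (all ≥ 0, as they must be for A^T A). The largest is λ_max ≈ 50.2033, hence ||A||_2 = sqrt(λ_max) ≈ 7.0854.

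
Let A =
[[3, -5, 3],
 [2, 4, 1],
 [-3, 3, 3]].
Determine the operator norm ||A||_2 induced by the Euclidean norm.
||A||_2 ≈ 7.5791 (= sqrt(largest eigenvalue of A^T A))

||A||_2 = sigma_max(A) = sqrt(lambda_max(A^T A)). Form the symmetric matrix M = A^T A =
[[22, -16, 2],
 [-16, 50, -2],
 [2, -2, 19]].
Its characteristic polynomial (trace, sum of principal 2x2 minors, determinant of M give the coefficients) is
  p(λ) = det(λ I - M) = λ^3 - 91λ^2 + 2204λ - 15876.
No integer candidate from the rational root theorem (±divisors of 15876) is a root, so the roots are irrational. The cubic discriminant is Δ = 55896656 > 0, so there are three distinct real roots. p(14) = -112 and p(15) = 84 have opposite signs, so a root lies in (14, 15); Newton's method refines it to λ ≈ 14.5109. p(19) = 8 and p(20) = -196 have opposite signs, so a root lies in (19, 20); Newton's method refines it to λ ≈ 19.0464. p(57) = -714 and p(58) = 944 have opposite signs, so a root lies in (57, 58); Newton's method refines it to λ ≈ 57.4428. Check (Vieta): the three roots sum to 91, matching tr M = 91.
So the eigenvalues of A^T A are ≈ 14.5109, 19.0464, 57.4428 (all ≥ 0, as they must be for A^T A). The largest is λ_max ≈ 57.4428, hence ||A||_2 = sqrt(λ_max) ≈ 7.5791.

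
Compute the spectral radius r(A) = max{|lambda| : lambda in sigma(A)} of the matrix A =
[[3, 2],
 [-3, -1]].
r(A) = sqrt(3) ≈ 1.7321

The eigenvalues of A are the roots of its characteristic polynomial. With M = A (coefficients from the trace and determinant):
  p(λ) = det(λ I - M) = λ^2 - 2λ + 3.
For λ^2 - 2λ + 3 the discriminant is -8. It is negative, so the roots are the complex-conjugate pair λ = 1 ± (sqrt(8)/2) i ≈ 1 ± 1.4142i. For a conjugate pair the product of the roots equals the constant term, so |λ|^2 = 3 and |λ| = sqrt(3) ≈ 1.7321.
Thus the eigenvalues (to 4 decimals) are 1 ± 1.4142i (modulus 1.7321). The spectral radius is the largest modulus: r(A) = sqrt(3) ≈ 1.7321. (Cross-check: r(A) ≤ ||A||_2 ≈ 4.7541; equality holds whenever A is normal, though it can also hold for some non-normal A.)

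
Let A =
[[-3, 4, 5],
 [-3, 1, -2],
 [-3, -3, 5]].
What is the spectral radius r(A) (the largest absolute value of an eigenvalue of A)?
r(A) ≈ 5.885

The eigenvalues of A are the roots of its characteristic polynomial. With M = A (coefficients from the trace, the sum of principal 2x2 minors, and det A):
  p(λ) = det(λ I - M) = λ^3 - 3λ^2 + 8λ - 147.
No integer candidate from the rational root theorem (±divisors of 147) is a root, so the roots are irrational. The cubic discriminant is Δ = -537287 < 0, so there is one real root and a complex-conjugate pair. p(5) = -57 and p(6) = 9 have opposite signs, so a root lies in (5, 6); Newton's method refines it to λ ≈ 5.885. Dividing out (λ - (5.885)) leaves approximately λ^2 + 2.885λ + 24.9786. For λ^2 + 2.885λ + 24.9786 the discriminant is -91.5909. It is negative, so the remaining roots are the complex-conjugate pair λ ≈ -1.4425 ± 4.7852i. Their product equals the constant term, so |λ|^2 ≈ 24.9786 and |λ| ≈ 4.9979.
Thus the eigenvalues (to 4 decimals) are 5.885 (modulus 5.885); -1.4425 ± 4.7852i (modulus 4.9979). The spectral radius is the largest modulus: r(A) ≈ 5.885. (Cross-check: r(A) ≤ ||A||_2 ≈ 8.2933; equality holds whenever A is normal, though it can also hold for some non-normal A.)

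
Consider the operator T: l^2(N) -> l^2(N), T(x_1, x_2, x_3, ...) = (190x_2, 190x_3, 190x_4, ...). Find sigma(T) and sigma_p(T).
sigma(T) = closed disk {z in C : |z| ≤ 190}; sigma_p(T) = open disk {z in C : |z| < 190}

Note T = 190·V where V is the unit left shift (V x)_k = x_{k+1}; so sigma(T) = 190·sigma(V) and ||T|| = 190||V||. ||T x||^2 = 36100sum_{k≥2} |x_k|^2 ≤ 36100||x||^2, with equality on {x : x_1 = 0}, so ||T|| = 190. For any lambda with |lambda| < 190, set r = lambda/190 (|r| < 1); the vector x = (1, r, r^2, ...) is in l^2 and satisfies T x = 190(r, r^2, ...) = lambda x, so lambda is an eigenvalue. On the boundary |lambda| = 190 the geometric series diverges, so no l^2 eigenvector exists, but these lambda lie in the approximate point spectrum. Hence sigma(T) is the closed disk of radius 190 and sigma_p(T) is the open disk.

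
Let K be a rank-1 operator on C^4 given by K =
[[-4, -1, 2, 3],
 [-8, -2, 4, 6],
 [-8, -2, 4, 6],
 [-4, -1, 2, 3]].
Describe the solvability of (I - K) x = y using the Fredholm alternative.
(I - K) is singular (det(I - K) = 0, i.e. 1 ∈ sigma(K)). (I - K) x = y is solvable iff y ⊥ ker((I - K)^*) = span{(-4, -1, 2, 3)}, i.e. iff -4y_1 - y_2 + 2y_3 + 3y_4 = 0. When solvable, the solutions are x = y + c·(1, 2, 2, 1), c arbitrary (ker(I - K) = span{(1, 2, 2, 1)}, dimension 1).

K has rank 1, so it is an outer product K = u v^T: every row of K is a multiple of one row vector. Reading off the entries, u = (1, 2, 2, 1) and v = (-4, -1, 2, 3) (row i of K equals u_i·v^T). A rank-one matrix u v^T satisfies K u = u (v·u) and kills the (3)-dimensional subspace v^⊥, so its characteristic polynomial is lambda^3 (lambda - v·u) with v·u = tr K = 1. Hence the eigenvalues of I - K are 1 (multiplicity 3) and 1 - (1) = 0, so det(I - K) = 0. (Direct check: I - K =
[[5, 1, -2, -3],
 [8, 3, -4, -6],
 [8, 2, -3, -6],
 [4, 1, -2, -2]]
has determinant 0.) So 1 is an eigenvalue of K and (I - K) is not invertible. The finite-dimensional Fredholm alternative says: either (I - K) is invertible, or ker(I - K) ≠ {0} and then range(I - K) = ker((I - K)^*)^⊥, with dim ker(I - K) = dim ker((I - K)^*). We are in the second case, so we need both kernels. Kernel of I - K: (I - K) u = u - u (v·u) = u - u = 0, so ker(I - K) = span{u} = span{(1, 2, 2, 1)} (it is exactly 1-dimensional because rank(I - K) = 3). Kernel of the adjoint: K is real, so (I - K)^* = I - K^T = I - v u^T, and (I - v u^T) v = v - v (u·v) = 0; hence ker((I - K)^*) = span{v} = span{(-4, -1, 2, 3)}. Therefore (I - K) x = y is solvable iff <y, v> = 0, i.e. iff -4y_1 - y_2 + 2y_3 + 3y_4 = 0. When this holds, K y = u (v·y) = 0, so (I - K) y = y and x = y is a particular solution; the full solution set is the line x = y + c·u = y + c·(1, 2, 2, 1), c ∈ C.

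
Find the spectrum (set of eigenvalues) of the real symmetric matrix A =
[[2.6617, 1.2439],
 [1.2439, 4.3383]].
sigma(A) ≈ {2, 5}

A is real symmetric, so its spectrum consists of real eigenvalues. Expanding the characteristic polynomial of the displayed matrix gives
  det(λ I - A) = p(λ) = λ^2 + (-7)λ + (10).
Solving p(λ) = 0 yields eigenvalues ≈ 2, 5. (A is shown rounded to 4 decimals, so these recover the underlying integer eigenvalues to within that precision.)
Verification: the trace of A = 7 equals the sum of eigenvalues 7, and det(A) ≈ 10.0000 matches the eigenvalue product 10.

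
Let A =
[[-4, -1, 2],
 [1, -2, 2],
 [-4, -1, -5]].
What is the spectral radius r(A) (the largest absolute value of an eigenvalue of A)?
r(A) ≈ 5.5303

The eigenvalues of A are the roots of its characteristic polynomial. With M = A (coefficients from the trace, the sum of principal 2x2 minors, and det A):
  p(λ) = det(λ I - M) = λ^3 + 11λ^2 + 49λ + 63.
No integer candidate from the rational root theorem (±divisors of 63) is a root, so the roots are irrational. The cubic discriminant is Δ = -11424 < 0, so there is one real root and a complex-conjugate pair. p(-3) = -12 and p(-2) = 1 have opposite signs, so a root lies in (-3, -2); Newton's method refines it to λ ≈ -2.0599. Dividing out (λ - (-2.0599)) leaves approximately λ^2 + 8.9401λ + 30.5845. For λ^2 + 8.9401λ + 30.5845 the discriminant is -42.4121. It is negative, so the remaining roots are the complex-conjugate pair λ ≈ -4.4701 ± 3.2562i. Their product equals the constant term, so |λ|^2 ≈ 30.5845 and |λ| ≈ 5.5303.
Thus the eigenvalues (to 4 decimals) are -2.0599 (modulus 2.0599); -4.4701 ± 3.2562i (modulus 5.5303). The spectral radius is the largest modulus: r(A) ≈ 5.5303. (Cross-check: r(A) ≤ ||A||_2 ≈ 6.8782; equality holds whenever A is normal, though it can also hold for some non-normal A.)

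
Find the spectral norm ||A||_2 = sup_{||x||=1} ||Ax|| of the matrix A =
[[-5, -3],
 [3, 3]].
||A||_2 = sqrt((52 + sqrt(2560))/2) ≈ 7.1623 (= sqrt(largest eigenvalue of A^T A))

||A||_2 = sigma_max(A) = sqrt(lambda_max(A^T A)). Form the symmetric matrix M = A^T A =
[[34, 24],
 [24, 18]].
Its characteristic polynomial (trace, determinant of M give the coefficients) is
  p(λ) = det(λ I - M) = λ^2 - 52λ + 36.
For λ^2 - 52λ + 36 the discriminant is 2560. It is nonnegative but not a perfect square, so the roots are real and irrational: λ = (52 ± sqrt(2560))/2 ≈ 51.2982, 0.7018.
So the eigenvalues of A^T A are ≈ 0.7018, 51.2982 (all ≥ 0, as they must be for A^T A). The largest is λ_max = (52 + sqrt(2560))/2 ≈ 51.2982, hence ||A||_2 = sqrt(λ_max) = sqrt((52 + sqrt(2560))/2) ≈ 7.1623.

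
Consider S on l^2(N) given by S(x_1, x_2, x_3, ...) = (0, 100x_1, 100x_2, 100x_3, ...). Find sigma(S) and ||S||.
sigma(S) = closed disk {z in C : |z| ≤ 100}; ||S|| = 100

Note S = 100·U where U is the unit right shift (U x)_k = x_{k-1} (with x_0 := 0); so ||S|| = 100||U|| and sigma(S) = 100·sigma(U). ||S x||^2 = sum_{k≥1} |100x_k|^2 = 10000||x||^2, so ||S|| = 100 and sigma(S) ⊂ {|z| ≤ 100}. For any |lambda| < 100, the equation (S - lambda I) x = 0 forces x_1 = 0, then 100x_k = lambda x_{k+1} ⇒ x = 0, so S has no eigenvalues. But (S - lambda I) is not surjective for |lambda| < 100: solving (S - lambda I) x = e_1 would require x_n proportional to (lambda/100)^(-n), which is not in l^2. So every |lambda| < 100 lies in the residual spectrum. The boundary |lambda| = 100 is in the approximate point spectrum (the spectrum is closed). Hence sigma(S) is the closed disk of radius 100.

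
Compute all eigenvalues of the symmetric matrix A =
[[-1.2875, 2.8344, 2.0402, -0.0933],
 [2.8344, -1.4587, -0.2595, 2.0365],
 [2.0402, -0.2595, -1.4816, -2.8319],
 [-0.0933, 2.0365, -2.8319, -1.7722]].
sigma(A) ≈ {-5, 2} (-5 with multiplicity 2, 2 with multiplicity 2)

A is real symmetric, so its spectrum consists of real eigenvalues. Expanding the characteristic polynomial of the displayed matrix gives
  det(λ I - A) = p(λ) = λ^4 + (6)λ^3 + (-11)λ^2 + (-60)λ + (100).
Solving p(λ) = 0 yields eigenvalues ≈ -5, -5, 2, 2. (A is shown rounded to 4 decimals, so these recover the underlying integer eigenvalues to within that precision.)
Verification: the trace of A = -6 equals the sum of eigenvalues -6, and det(A) ≈ 99.9992 matches the eigenvalue product 100.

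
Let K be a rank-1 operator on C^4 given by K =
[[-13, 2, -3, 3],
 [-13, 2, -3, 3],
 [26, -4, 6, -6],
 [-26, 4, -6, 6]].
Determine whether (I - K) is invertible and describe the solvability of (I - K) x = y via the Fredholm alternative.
(I - K) is singular (det(I - K) = 0, i.e. 1 ∈ sigma(K)). (I - K) x = y is solvable iff y ⊥ ker((I - K)^*) = span{(-13, 2, -3, 3)}, i.e. iff -13y_1 + 2y_2 - 3y_3 + 3y_4 = 0. When solvable, the solutions are x = y + c·(1, 1, -2, 2), c arbitrary (ker(I - K) = span{(1, 1, -2, 2)}, dimension 1).

K has rank 1, so it is an outer product K = u v^T: every row of K is a multiple of one row vector. Reading off the entries, u = (1, 1, -2, 2) and v = (-13, 2, -3, 3) (row i of K equals u_i·v^T). A rank-one matrix u v^T satisfies K u = u (v·u) and kills the (3)-dimensional subspace v^⊥, so its characteristic polynomial is lambda^3 (lambda - v·u) with v·u = tr K = 1. Hence the eigenvalues of I - K are 1 (multiplicity 3) and 1 - (1) = 0, so det(I - K) = 0. (Direct check: I - K =
[[14, -2, 3, -3],
 [13, -1, 3, -3],
 [-26, 4, -5, 6],
 [26, -4, 6, -5]]
has determinant 0.) So 1 is an eigenvalue of K and (I - K) is not invertible. The finite-dimensional Fredholm alternative says: either (I - K) is invertible, or ker(I - K) ≠ {0} and then range(I - K) = ker((I - K)^*)^⊥, with dim ker(I - K) = dim ker((I - K)^*). We are in the second case, so we need both kernels. Kernel of I - K: (I - K) u = u - u (v·u) = u - u = 0, so ker(I - K) = span{u} = span{(1, 1, -2, 2)} (it is exactly 1-dimensional because rank(I - K) = 3). Kernel of the adjoint: K is real, so (I - K)^* = I - K^T = I - v u^T, and (I - v u^T) v = v - v (u·v) = 0; hence ker((I - K)^*) = span{v} = span{(-13, 2, -3, 3)}. Therefore (I - K) x = y is solvable iff <y, v> = 0, i.e. iff -13y_1 + 2y_2 - 3y_3 + 3y_4 = 0. When this holds, K y = u (v·y) = 0, so (I - K) y = y and x = y is a particular solution; the full solution set is the line x = y + c·u = y + c·(1, 1, -2, 2), c ∈ C.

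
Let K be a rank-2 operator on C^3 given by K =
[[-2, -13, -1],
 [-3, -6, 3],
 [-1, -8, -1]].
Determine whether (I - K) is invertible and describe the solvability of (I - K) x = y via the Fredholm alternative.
(I - K) is invertible (det(I - K) = 14 ≠ 0), so for every y in C^3 the equation (I - K) x = y has a unique solution.

K has rank 2 and factors as K = U V^T = u1 v1^T + u2 v2^T with u1 = (2, 3, 1), v1 = (-1, -2, 1), u2 = (-3, 0, -2), v2 = (0, 3, 1) (multiplying out reproduces the displayed K). The nonzero eigenvalues of U V^T coincide with those of the 2 x 2 matrix G = V^T U = [[v1·u1, v1·u2], [v2·u1, v2·u2]] = [[-7, 1], [10, -2]], and by the Sylvester determinant identity det(I_3 - U V^T) = det(I_2 - V^T U) = det([[8, -1], [-10, 3]]) = (8)(3) - (-1)(-10) = 14. (Direct check: I - K =
[[3, 13, 1],
 [3, 7, -3],
 [1, 8, 2]]
has determinant 14.) The finite-dimensional Fredholm alternative says: either (I - K) is invertible, or ker(I - K) ≠ {0} and then range(I - K) = ker((I - K)^*)^⊥, with dim ker(I - K) = dim ker((I - K)^*). Since det(I - K) ≠ 0, 1 is not an eigenvalue of K and ker(I - K) = {0}, so we are in the first case: for every y there is a unique x = (I - K)^(-1) y. (Explicitly, by the Woodbury identity, (I - U V^T)^(-1) = I + U (I_2 - G)^(-1) V^T.)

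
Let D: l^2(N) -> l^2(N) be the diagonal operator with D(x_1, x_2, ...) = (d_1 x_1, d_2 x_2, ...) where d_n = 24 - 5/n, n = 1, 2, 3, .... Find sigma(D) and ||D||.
sigma(D) = {24 - 5/n : n ≥ 1} ∪ {24}; ||D|| = 24

A bounded diagonal operator on l^2 with diagonal entries d_n has spectrum equal to the closure of {d_n : n ≥ 1}: every d_n is an eigenvalue (with eigenvector e_n), so {d_n} ⊂ sigma(D); the spectrum is closed, so its closure is too; and for lambda not in the closure, (D - lambda I) has bounded inverse (the diagonal entries 1/(d_n - lambda) are bounded). For our sequence d_n = 24 - 5/n, n = 1, 2, 3, ...:
  - {d_n} = {24 - 5/n : n ≥ 1}; the only limit point is 24
  - closure = {24 - 5/n : n ≥ 1} ∪ {24}
For the norm: a diagonal operator has ||D|| = sup_n |d_n|. Here d_n = 24 - 5/n increases monotonically from d_1 = 19 toward 24, with all terms in [19, 24); so sup_n |d_n| = 24 (the supremum is the limit, not attained). So ||D|| = 24.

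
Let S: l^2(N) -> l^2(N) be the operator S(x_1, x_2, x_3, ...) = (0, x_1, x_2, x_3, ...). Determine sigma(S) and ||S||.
sigma(S) = closed disk {z in C : |z| ≤ 1}; ||S|| = 1

S is the unit right shift on l^2(N). ||S x||^2 = sum_{k≥1} |x_k|^2 = ||x||^2, so ||S|| = 1 and sigma(S) ⊂ {|z| ≤ 1}. For any |lambda| < 1, the equation (S - lambda I) x = 0 forces x_1 = 0, then x_k = lambda x_{k+1} ⇒ x = 0, so S has no eigenvalues. But (S - lambda I) is not surjective for |lambda| < 1: solving (S - lambda I) x = e_1 would require x_n proportional to lambda^(-n), which is not in l^2. So every |lambda| < 1 lies in the residual spectrum. The boundary |lambda| = 1 is in the approximate point spectrum (the spectrum is closed). Hence sigma(S) is the closed disk of radius 1.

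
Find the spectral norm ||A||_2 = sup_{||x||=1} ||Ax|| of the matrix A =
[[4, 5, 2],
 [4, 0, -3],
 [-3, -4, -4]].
||A||_2 ≈ 9.1624 (= sqrt(largest eigenvalue of A^T A))

||A||_2 = sigma_max(A) = sqrt(lambda_max(A^T A)). Form the symmetric matrix M = A^T A =
[[41, 32, 8],
 [32, 41, 26],
 [8, 26, 29]].
Its characteristic polynomial (trace, sum of principal 2x2 minors, determinant of M give the coefficients) is
  p(λ) = det(λ I - M) = λ^3 - 111λ^2 + 2295λ - 2025.
No integer candidate from the rational root theorem (±divisors of 2025) is a root, so the roots are irrational. The cubic discriminant is Δ = 14640652800 > 0, so there are three distinct real roots. p(0) = -2025 and p(1) = 160 have opposite signs, so a root lies in (0, 1); Newton's method refines it to λ ≈ 0.9232. p(26) = 185 and p(27) = -1296 have opposite signs, so a root lies in (26, 27); Newton's method refines it to λ ≈ 26.1273. p(83) = -4432 and p(84) = 243 have opposite signs, so a root lies in (83, 84); Newton's method refines it to λ ≈ 83.9495. Check (Vieta): the three roots sum to 111, matching tr M = 111.
So the eigenvalues of A^T A are ≈ 0.9232, 26.1273, 83.9495 (all ≥ 0, as they must be for A^T A). The largest is λ_max ≈ 83.9495, hence ||A||_2 = sqrt(λ_max) ≈ 9.1624.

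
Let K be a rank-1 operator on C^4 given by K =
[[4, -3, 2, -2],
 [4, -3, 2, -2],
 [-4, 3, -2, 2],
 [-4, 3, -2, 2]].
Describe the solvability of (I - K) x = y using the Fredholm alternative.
(I - K) is singular (det(I - K) = 0, i.e. 1 ∈ sigma(K)). (I - K) x = y is solvable iff y ⊥ ker((I - K)^*) = span{(4, -3, 2, -2)}, i.e. iff 4y_1 - 3y_2 + 2y_3 - 2y_4 = 0. When solvable, the solutions are x = y + c·(1, 1, -1, -1), c arbitrary (ker(I - K) = span{(1, 1, -1, -1)}, dimension 1).

K has rank 1, so it is an outer product K = u v^T: every row of K is a multiple of one row vector. Reading off the entries, u = (1, 1, -1, -1) and v = (4, -3, 2, -2) (row i of K equals u_i·v^T). A rank-one matrix u v^T satisfies K u = u (v·u) and kills the (3)-dimensional subspace v^⊥, so its characteristic polynomial is lambda^3 (lambda - v·u) with v·u = tr K = 1. Hence the eigenvalues of I - K are 1 (multiplicity 3) and 1 - (1) = 0, so det(I - K) = 0. (Direct check: I - K =
[[-3, 3, -2, 2],
 [-4, 4, -2, 2],
 [4, -3, 3, -2],
 [4, -3, 2, -1]]
has determinant 0.) So 1 is an eigenvalue of K and (I - K) is not invertible. The finite-dimensional Fredholm alternative says: either (I - K) is invertible, or ker(I - K) ≠ {0} and then range(I - K) = ker((I - K)^*)^⊥, with dim ker(I - K) = dim ker((I - K)^*). We are in the second case, so we need both kernels. Kernel of I - K: (I - K) u = u - u (v·u) = u - u = 0, so ker(I - K) = span{u} = span{(1, 1, -1, -1)} (it is exactly 1-dimensional because rank(I - K) = 3). Kernel of the adjoint: K is real, so (I - K)^* = I - K^T = I - v u^T, and (I - v u^T) v = v - v (u·v) = 0; hence ker((I - K)^*) = span{v} = span{(4, -3, 2, -2)}. Therefore (I - K) x = y is solvable iff <y, v> = 0, i.e. iff 4y_1 - 3y_2 + 2y_3 - 2y_4 = 0. When this holds, K y = u (v·y) = 0, so (I - K) y = y and x = y is a particular solution; the full solution set is the line x = y + c·u = y + c·(1, 1, -1, -1), c ∈ C.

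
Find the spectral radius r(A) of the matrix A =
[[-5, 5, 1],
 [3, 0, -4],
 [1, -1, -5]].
r(A) ≈ 8.3772

The eigenvalues of A are the roots of its characteristic polynomial. With M = A (coefficients from the trace, the sum of principal 2x2 minors, and det A):
  p(λ) = det(λ I - M) = λ^3 + 10λ^2 + 5λ - 72.
No integer candidate from the rational root theorem (±divisors of 72) is a root, so the roots are irrational. The cubic discriminant is Δ = 85232 > 0, so there are three distinct real roots. p(-9) = -36 and p(-8) = 16 have opposite signs, so a root lies in (-9, -8); Newton's method refines it to λ ≈ -8.3772. p(-4) = 4 and p(-3) = -24 have opposite signs, so a root lies in (-4, -3); Newton's method refines it to λ ≈ -3.8533. p(2) = -14 and p(3) = 60 have opposite signs, so a root lies in (2, 3); Newton's method refines it to λ ≈ 2.2305. Check (Vieta): the three roots sum to -10, matching tr M = -10.
Thus the eigenvalues (to 4 decimals) are -8.3772 (modulus 8.3772); -3.8533 (modulus 3.8533); 2.2305 (modulus 2.2305). The spectral radius is the largest modulus: r(A) ≈ 8.3772. (Cross-check: r(A) ≤ ||A||_2 ≈ 8.6074; equality holds whenever A is normal, though it can also hold for some non-normal A.)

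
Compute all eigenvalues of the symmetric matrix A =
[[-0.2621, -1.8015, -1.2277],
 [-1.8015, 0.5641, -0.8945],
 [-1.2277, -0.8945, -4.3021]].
sigma(A) ≈ {-5, -1, 2}

A is real symmetric, so its spectrum consists of real eigenvalues. Expanding the characteristic polynomial of the displayed matrix gives
  det(λ I - A) = p(λ) = λ^3 + (4)λ^2 + (-7)λ + (-10).
Solving p(λ) = 0 yields eigenvalues ≈ -5, -1, 2. (A is shown rounded to 4 decimals, so these recover the underlying integer eigenvalues to within that precision.)
Verification: the trace of A = -4 equals the sum of eigenvalues -4, and det(A) ≈ 10.0009 matches the eigenvalue product 10.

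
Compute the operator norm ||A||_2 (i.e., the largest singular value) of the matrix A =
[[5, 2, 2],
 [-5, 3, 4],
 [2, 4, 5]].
||A||_2 ≈ 8.6055 (= sqrt(largest eigenvalue of A^T A))

||A||_2 = sigma_max(A) = sqrt(lambda_max(A^T A)). Form the symmetric matrix M = A^T A =
[[54, 3, 0],
 [3, 29, 36],
 [0, 36, 45]].
Its characteristic polynomial (trace, sum of principal 2x2 minors, determinant of M give the coefficients) is
  p(λ) = det(λ I - M) = λ^3 - 128λ^2 + 3996λ - 81.
No integer candidate from the rational root theorem (±divisors of 81) is a root, so the roots are irrational. The cubic discriminant is Δ = 6453301509 > 0, so there are three distinct real roots. p(0) = -81 and p(1) = 3788 have opposite signs, so a root lies in (0, 1); Newton's method refines it to λ ≈ 0.0203. p(53) = 1032 and p(54) = -81 have opposite signs, so a root lies in (53, 54); Newton's method refines it to λ ≈ 53.9252. p(74) = -81 and p(75) = 1494 have opposite signs, so a root lies in (74, 75); Newton's method refines it to λ ≈ 74.0545. Check (Vieta): the three roots sum to 128, matching tr M = 128.
So the eigenvalues of A^T A are ≈ 0.0203, 53.9252, 74.0545 (all ≥ 0, as they must be for A^T A). The largest is λ_max ≈ 74.0545, hence ||A||_2 = sqrt(λ_max) ≈ 8.6055.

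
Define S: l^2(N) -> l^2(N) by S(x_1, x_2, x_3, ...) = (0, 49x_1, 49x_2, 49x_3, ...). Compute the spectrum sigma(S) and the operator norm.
sigma(S) = closed disk {z in C : |z| ≤ 49}; ||S|| = 49

Note S = 49·U where U is the unit right shift (U x)_k = x_{k-1} (with x_0 := 0); so ||S|| = 49||U|| and sigma(S) = 49·sigma(U). ||S x||^2 = sum_{k≥1} |49x_k|^2 = 2401||x||^2, so ||S|| = 49 and sigma(S) ⊂ {|z| ≤ 49}. For any |lambda| < 49, the equation (S - lambda I) x = 0 forces x_1 = 0, then 49x_k = lambda x_{k+1} ⇒ x = 0, so S has no eigenvalues. But (S - lambda I) is not surjective for |lambda| < 49: solving (S - lambda I) x = e_1 would require x_n proportional to (lambda/49)^(-n), which is not in l^2. So every |lambda| < 49 lies in the residual spectrum. The boundary |lambda| = 49 is in the approximate point spectrum (the spectrum is closed). Hence sigma(S) is the closed disk of radius 49.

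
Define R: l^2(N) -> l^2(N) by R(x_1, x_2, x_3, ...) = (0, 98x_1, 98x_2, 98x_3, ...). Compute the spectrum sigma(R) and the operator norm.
sigma(R) = closed disk {z in C : |z| ≤ 98}; ||R|| = 98

Note R = 98·U where U is the unit right shift (U x)_k = x_{k-1} (with x_0 := 0); so ||R|| = 98||U|| and sigma(R) = 98·sigma(U). ||R x||^2 = sum_{k≥1} |98x_k|^2 = 9604||x||^2, so ||R|| = 98 and sigma(R) ⊂ {|z| ≤ 98}. For any |lambda| < 98, the equation (R - lambda I) x = 0 forces x_1 = 0, then 98x_k = lambda x_{k+1} ⇒ x = 0, so R has no eigenvalues. But (R - lambda I) is not surjective for |lambda| < 98: solving (R - lambda I) x = e_1 would require x_n proportional to (lambda/98)^(-n), which is not in l^2. So every |lambda| < 98 lies in the residual spectrum. The boundary |lambda| = 98 is in the approximate point spectrum (the spectrum is closed). Hence sigma(R) is the closed disk of radius 98.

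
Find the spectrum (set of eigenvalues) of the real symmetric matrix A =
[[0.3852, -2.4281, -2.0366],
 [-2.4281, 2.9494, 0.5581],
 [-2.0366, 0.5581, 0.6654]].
sigma(A) ≈ {-2, 1, 5}

A is real symmetric, so its spectrum consists of real eigenvalues. Expanding the characteristic polynomial of the displayed matrix gives
  det(λ I - A) = p(λ) = λ^3 + (-4)λ^2 + (-7)λ + (10).
Solving p(λ) = 0 yields eigenvalues ≈ -2, 1, 5. (A is shown rounded to 4 decimals, so these recover the underlying integer eigenvalues to within that precision.)
Verification: the trace of A = 4 equals the sum of eigenvalues 4, and det(A) ≈ -10.0006 matches the eigenvalue product -10.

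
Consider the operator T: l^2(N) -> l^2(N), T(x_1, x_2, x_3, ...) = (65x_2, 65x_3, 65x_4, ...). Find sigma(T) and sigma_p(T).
sigma(T) = closed disk {z in C : |z| ≤ 65}; sigma_p(T) = open disk {z in C : |z| < 65}

Note T = 65·V where V is the unit left shift (V x)_k = x_{k+1}; so sigma(T) = 65·sigma(V) and ||T|| = 65||V||. ||T x||^2 = 4225sum_{k≥2} |x_k|^2 ≤ 4225||x||^2, with equality on {x : x_1 = 0}, so ||T|| = 65. For any lambda with |lambda| < 65, set r = lambda/65 (|r| < 1); the vector x = (1, r, r^2, ...) is in l^2 and satisfies T x = 65(r, r^2, ...) = lambda x, so lambda is an eigenvalue. On the boundary |lambda| = 65 the geometric series diverges, so no l^2 eigenvector exists, but these lambda lie in the approximate point spectrum. Hence sigma(T) is the closed disk of radius 65 and sigma_p(T) is the open disk.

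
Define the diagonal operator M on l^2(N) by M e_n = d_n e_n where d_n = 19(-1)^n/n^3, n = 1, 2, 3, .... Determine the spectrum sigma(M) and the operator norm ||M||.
sigma(M) = {19(-1)^n/n^3 : n ≥ 1} ∪ {0}; ||M|| = 19

A bounded diagonal operator on l^2 with diagonal entries d_n has spectrum equal to the closure of {d_n : n ≥ 1}: every d_n is an eigenvalue (with eigenvector e_n), so {d_n} ⊂ sigma(M); the spectrum is closed, so its closure is too; and for lambda not in the closure, (M - lambda I) has bounded inverse (the diagonal entries 1/(d_n - lambda) are bounded). For our sequence d_n = 19(-1)^n/n^3, n = 1, 2, 3, ...:
  - {d_n} = {19(-1)^n/n^3 : n ≥ 1}; the only limit point is 0
  - closure = {19(-1)^n/n^3 : n ≥ 1} ∪ {0}
For the norm: a diagonal operator has ||M|| = sup_n |d_n|. Here |d_n| = 19/n^3 is decreasing, so sup_n |d_n| = |d_1| = 19. So ||M|| = 19.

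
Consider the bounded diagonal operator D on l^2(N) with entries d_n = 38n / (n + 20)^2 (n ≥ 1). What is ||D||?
||D|| = 19/40 (attained at n = 20)

For D diagonal, ||D|| = sup_n |d_n|. Treat f(x) = 38x / (x + 20)^2 for real x > 0. By the quotient rule, f'(x) = 38(20 - x)/(x + 20)^3, which is positive for x < 20 and negative for x > 20. So f has a unique maximum at x = 20, and since 20 is a positive integer, the supremum over n ≥ 1 is attained at n = 20: d_20 = 38·20/(20 + 20)^2 = 38·20/1600 = 19/40. Hence ||D|| = 19/40.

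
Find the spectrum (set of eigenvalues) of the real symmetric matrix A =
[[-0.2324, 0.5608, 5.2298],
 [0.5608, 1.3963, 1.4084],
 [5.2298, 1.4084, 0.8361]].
sigma(A) ≈ {-5, 1, 6}

A is real symmetric, so its spectrum consists of real eigenvalues. Expanding the characteristic polynomial of the displayed matrix gives
  det(λ I - A) = p(λ) = λ^3 + (-2)λ^2 + (-29)λ + (30.0019).
Solving p(λ) = 0 yields eigenvalues ≈ -5, 1, 6. (A is shown rounded to 4 decimals, so these recover the underlying integer eigenvalues to within that precision.)
Verification: the trace of A = 2 equals the sum of eigenvalues 2, and det(A) ≈ -30.0019 matches the eigenvalue product -30.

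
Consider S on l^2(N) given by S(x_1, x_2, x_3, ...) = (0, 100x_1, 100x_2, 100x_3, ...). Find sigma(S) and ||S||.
sigma(S) = closed disk {z in C : |z| ≤ 100}; ||S|| = 100

Note S = 100·U where U is the unit right shift (U x)_k = x_{k-1} (with x_0 := 0); so ||S|| = 100||U|| and sigma(S) = 100·sigma(U). ||S x||^2 = sum_{k≥1} |100x_k|^2 = 10000||x||^2, so ||S|| = 100 and sigma(S) ⊂ {|z| ≤ 100}. For any |lambda| < 100, the equation (S - lambda I) x = 0 forces x_1 = 0, then 100x_k = lambda x_{k+1} ⇒ x = 0, so S has no eigenvalues. But (S - lambda I) is not surjective for |lambda| < 100: solving (S - lambda I) x = e_1 would require x_n proportional to (lambda/100)^(-n), which is not in l^2. So every |lambda| < 100 lies in the residual spectrum. The boundary |lambda| = 100 is in the approximate point spectrum (the spectrum is closed). Hence sigma(S) is the closed disk of radius 100.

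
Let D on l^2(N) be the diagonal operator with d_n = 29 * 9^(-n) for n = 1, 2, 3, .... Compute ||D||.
||D|| = 29/9 (attained at n = 1)

For D diagonal, ||D|| = sup_n |d_n|. The sequence d_n = 29 * 9^(-n) is positive and strictly decreasing (ratio 9^(-1) < 1), so the supremum is d_1 = 29/9. Hence ||D|| = 29/9.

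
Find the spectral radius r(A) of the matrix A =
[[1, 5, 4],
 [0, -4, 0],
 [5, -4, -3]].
r(A) = (2 + sqrt(96))/2 ≈ 5.899

The eigenvalues of A are the roots of its characteristic polynomial. With M = A (coefficients from the trace, the sum of principal 2x2 minors, and det A):
  p(λ) = det(λ I - M) = λ^3 + 6λ^2 - 15λ - 92.
By the rational root theorem any rational root is an integer divisor of 92. Testing λ = -4: p(-4) = -64 + 96 + 60 - 92 = 0, so λ = -4 is a root. Dividing out (λ + 4) leaves p(λ) = (λ + 4)(λ^2 + 2λ - 23). For λ^2 + 2λ - 23 the discriminant is 96. It is nonnegative but not a perfect square, so the roots are real and irrational: λ = (-2 ± sqrt(96))/2 ≈ 3.899, -5.899.
Thus the eigenvalues (to 4 decimals) are 3.899 (modulus 3.899); -5.899 (modulus 5.899); -4 (modulus 4). The spectral radius is the largest modulus: r(A) = (2 + sqrt(96))/2 ≈ 5.899. (Cross-check: r(A) ≤ ||A||_2 ≈ 9.1011; equality holds whenever A is normal, though it can also hold for some non-normal A.)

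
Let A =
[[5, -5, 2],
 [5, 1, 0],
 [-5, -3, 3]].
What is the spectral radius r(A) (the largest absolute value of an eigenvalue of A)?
r(A) ≈ 6.8389

The eigenvalues of A are the roots of its characteristic polynomial. With M = A (coefficients from the trace, the sum of principal 2x2 minors, and det A):
  p(λ) = det(λ I - M) = λ^3 - 9λ^2 + 58λ - 70.
No integer candidate from the rational root theorem (±divisors of 70) is a root, so the roots are irrational. The cubic discriminant is Δ = -186664 < 0, so there is one real root and a complex-conjugate pair. p(1) = -20 and p(2) = 18 have opposite signs, so a root lies in (1, 2); Newton's method refines it to λ ≈ 1.4967. Dividing out (λ - (1.4967)) leaves approximately λ^2 - 7.5033λ + 46.7699. For λ^2 - 7.5033λ + 46.7699 the discriminant is -130.7798. It is negative, so the remaining roots are the complex-conjugate pair λ ≈ 3.7517 ± 5.718i. Their product equals the constant term, so |λ|^2 ≈ 46.7699 and |λ| ≈ 6.8389.
Thus the eigenvalues (to 4 decimals) are 1.4967 (modulus 1.4967); 3.7517 ± 5.718i (modulus 6.8389). The spectral radius is the largest modulus: r(A) ≈ 6.8389. (Cross-check: r(A) ≤ ||A||_2 ≈ 8.7032; equality holds whenever A is normal, though it can also hold for some non-normal A.)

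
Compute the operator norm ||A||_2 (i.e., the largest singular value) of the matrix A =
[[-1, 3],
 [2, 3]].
||A||_2 = sqrt((23 + sqrt(205))/2) ≈ 4.3196 (= sqrt(largest eigenvalue of A^T A))

||A||_2 = sigma_max(A) = sqrt(lambda_max(A^T A)). Form the symmetric matrix M = A^T A =
[[5, 3],
 [3, 18]].
Its characteristic polynomial (trace, determinant of M give the coefficients) is
  p(λ) = det(λ I - M) = λ^2 - 23λ + 81.
For λ^2 - 23λ + 81 the discriminant is 205. It is nonnegative but not a perfect square, so the roots are real and irrational: λ = (23 ± sqrt(205))/2 ≈ 18.6589, 4.3411.
So the eigenvalues of A^T A are ≈ 4.3411, 18.6589 (all ≥ 0, as they must be for A^T A). The largest is λ_max = (23 + sqrt(205))/2 ≈ 18.6589, hence ||A||_2 = sqrt(λ_max) = sqrt((23 + sqrt(205))/2) ≈ 4.3196.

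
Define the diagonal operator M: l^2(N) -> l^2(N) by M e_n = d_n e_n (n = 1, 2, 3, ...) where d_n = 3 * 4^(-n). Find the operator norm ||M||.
||M|| = 3/4 (attained at n = 1)

For M diagonal, ||M|| = sup_n |d_n|. The sequence d_n = 3 * 4^(-n) is positive and strictly decreasing (ratio 4^(-1) < 1), so the supremum is d_1 = 3/4. Hence ||M|| = 3/4.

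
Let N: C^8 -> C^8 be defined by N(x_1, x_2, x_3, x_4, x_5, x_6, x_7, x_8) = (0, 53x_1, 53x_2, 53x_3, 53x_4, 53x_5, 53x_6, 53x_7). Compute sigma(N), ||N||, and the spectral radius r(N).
sigma(N) = {0}; ||N|| = 53; r(N) = 0. (N is nilpotent with N^8 = 0.)

On C^8, N is a strictly lower-triangular matrix with 53 on the subdiagonal and zeros elsewhere, so its characteristic polynomial is lambda^8 and every eigenvalue is 0: sigma(N) = {0}. For the operator norm, N e_i = 53e_{i+1} for i = 1, ..., 7 and N e_8 = 0, so the singular values of N are 53 (with multiplicity 7) and 0; hence ||N|| = 53. The spectral radius r(N) = max|lambda| = 0. Note ||N|| > r(N) — characteristic of non-normal nilpotent operators. Indeed N^8 = 0.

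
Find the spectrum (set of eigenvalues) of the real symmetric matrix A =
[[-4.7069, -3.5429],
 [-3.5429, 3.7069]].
sigma(A) ≈ {-6, 5}

A is real symmetric, so its spectrum consists of real eigenvalues. Expanding the characteristic polynomial of the displayed matrix gives
  det(λ I - A) = p(λ) = λ^2 + (1)λ + (-30).
Solving p(λ) = 0 yields eigenvalues ≈ -6, 5. (A is shown rounded to 4 decimals, so these recover the underlying integer eigenvalues to within that precision.)
Verification: the trace of A = -1 equals the sum of eigenvalues -1, and det(A) ≈ -30.0001 matches the eigenvalue product -30.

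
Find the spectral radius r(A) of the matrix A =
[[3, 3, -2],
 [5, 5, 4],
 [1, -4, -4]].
r(A) ≈ 7.6846

The eigenvalues of A are the roots of its characteristic polynomial. With M = A (coefficients from the trace, the sum of principal 2x2 minors, and det A):
  p(λ) = det(λ I - M) = λ^3 - 4λ^2 - 14λ - 110.
No integer candidate from the rational root theorem (±divisors of 110) is a root, so the roots are irrational. The cubic discriminant is Δ = -451628 < 0, so there is one real root and a complex-conjugate pair. p(7) = -61 and p(8) = 34 have opposite signs, so a root lies in (7, 8); Newton's method refines it to λ ≈ 7.6846. Dividing out (λ - (7.6846)) leaves approximately λ^2 + 3.6846λ + 14.3144. For λ^2 + 3.6846λ + 14.3144 the discriminant is -43.6815. It is negative, so the remaining roots are the complex-conjugate pair λ ≈ -1.8423 ± 3.3046i. Their product equals the constant term, so |λ|^2 ≈ 14.3144 and |λ| ≈ 3.7834.
Thus the eigenvalues (to 4 decimals) are 7.6846 (modulus 7.6846); -1.8423 ± 3.3046i (modulus 3.7834). The spectral radius is the largest modulus: r(A) ≈ 7.6846. (Cross-check: r(A) ≤ ||A||_2 ≈ 9.4994; equality holds whenever A is normal, though it can also hold for some non-normal A.)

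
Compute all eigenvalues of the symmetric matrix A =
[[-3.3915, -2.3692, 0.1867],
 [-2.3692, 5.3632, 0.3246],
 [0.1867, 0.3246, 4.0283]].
sigma(A) ≈ {-4, 4, 6}

A is real symmetric, so its spectrum consists of real eigenvalues. Expanding the characteristic polynomial of the displayed matrix gives
  det(λ I - A) = p(λ) = λ^3 + (-6)λ^2 + (-16)λ + (96).
Solving p(λ) = 0 yields eigenvalues ≈ -4, 4, 6. (A is shown rounded to 4 decimals, so these recover the underlying integer eigenvalues to within that precision.)
Verification: the trace of A = 6 equals the sum of eigenvalues 6, and det(A) ≈ -96.0000 matches the eigenvalue product -96.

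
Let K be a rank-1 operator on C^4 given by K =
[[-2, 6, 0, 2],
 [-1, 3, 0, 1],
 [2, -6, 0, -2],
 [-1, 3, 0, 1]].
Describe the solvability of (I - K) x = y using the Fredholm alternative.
(I - K) is invertible (det(I - K) = -1 ≠ 0), so for every y in C^4 the equation (I - K) x = y has a unique solution.

K has rank 1, so it is an outer product K = u v^T: every row of K is a multiple of one row vector. Reading off the entries, u = (-2, -1, 2, -1) and v = (1, -3, 0, -1) (row i of K equals u_i·v^T). A rank-one matrix u v^T satisfies K u = u (v·u) and kills the (3)-dimensional subspace v^⊥, so its characteristic polynomial is lambda^3 (lambda - v·u) with v·u = tr K = 2. Hence the eigenvalues of I - K are 1 (multiplicity 3) and 1 - (2) = -1, so det(I - K) = -1. (Direct check: I - K =
[[3, -6, 0, -2],
 [1, -2, 0, -1],
 [-2, 6, 1, 2],
 [1, -3, 0, 0]]
has determinant -1.) The finite-dimensional Fredholm alternative says: either (I - K) is invertible, or ker(I - K) ≠ {0} and then range(I - K) = ker((I - K)^*)^⊥, with dim ker(I - K) = dim ker((I - K)^*). Since det(I - K) ≠ 0, 1 is not an eigenvalue of K and ker(I - K) = {0}, so we are in the first case: for every y there is a unique x = (I - K)^(-1) y. Explicitly, by the Sherman–Morrison formula, (I - u v^T)^(-1) = I + u v^T/(1 - v·u), i.e. (I - K)^(-1) = I - K.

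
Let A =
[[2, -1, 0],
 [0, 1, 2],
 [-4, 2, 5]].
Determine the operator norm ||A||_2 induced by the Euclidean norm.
||A||_2 ≈ 7.1052 (= sqrt(largest eigenvalue of A^T A))

||A||_2 = sigma_max(A) = sqrt(lambda_max(A^T A)). Form the symmetric matrix M = A^T A =
[[20, -10, -20],
 [-10, 6, 12],
 [-20, 12, 29]].
Its characteristic polynomial (trace, sum of principal 2x2 minors, determinant of M give the coefficients) is
  p(λ) = det(λ I - M) = λ^3 - 55λ^2 + 230λ - 100.
No integer candidate from the rational root theorem (±divisors of 100) is a root, so the roots are irrational. The cubic discriminant is Δ = 67304500 > 0, so there are three distinct real roots. p(0) = -100 and p(1) = 76 have opposite signs, so a root lies in (0, 1); Newton's method refines it to λ ≈ 0.4922. p(4) = 4 and p(5) = -200 have opposite signs, so a root lies in (4, 5); Newton's method refines it to λ ≈ 4.0245. p(50) = -1100 and p(51) = 1226 have opposite signs, so a root lies in (50, 51); Newton's method refines it to λ ≈ 50.4833. Check (Vieta): the three roots sum to 55, matching tr M = 55.
So the eigenvalues of A^T A are ≈ 0.4922, 4.0245, 50.4833 (all ≥ 0, as they must be for A^T A). The largest is λ_max ≈ 50.4833, hence ||A||_2 = sqrt(λ_max) ≈ 7.1052.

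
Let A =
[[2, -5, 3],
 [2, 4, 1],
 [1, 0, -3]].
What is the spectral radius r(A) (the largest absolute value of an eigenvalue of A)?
r(A) ≈ 4.4823

The eigenvalues of A are the roots of its characteristic polynomial. With M = A (coefficients from the trace, the sum of principal 2x2 minors, and det A):
  p(λ) = det(λ I - M) = λ^3 - 3λ^2 - 3λ + 71.
No integer candidate from the rational root theorem (±divisors of 71) is a root, so the roots are irrational. The cubic discriminant is Δ = -116748 < 0, so there is one real root and a complex-conjugate pair. p(-4) = -29 and p(-3) = 26 have opposite signs, so a root lies in (-4, -3); Newton's method refines it to λ ≈ -3.534. Dividing out (λ - (-3.534)) leaves approximately λ^2 - 6.534λ + 20.0908. For λ^2 - 6.534λ + 20.0908 the discriminant is -37.6704. It is negative, so the remaining roots are the complex-conjugate pair λ ≈ 3.267 ± 3.0688i. Their product equals the constant term, so |λ|^2 ≈ 20.0908 and |λ| ≈ 4.4823.
Thus the eigenvalues (to 4 decimals) are -3.534 (modulus 3.534); 3.267 ± 3.0688i (modulus 4.4823). The spectral radius is the largest modulus: r(A) ≈ 4.4823. (Cross-check: r(A) ≤ ||A||_2 ≈ 6.7782; equality holds whenever A is normal, though it can also hold for some non-normal A.)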